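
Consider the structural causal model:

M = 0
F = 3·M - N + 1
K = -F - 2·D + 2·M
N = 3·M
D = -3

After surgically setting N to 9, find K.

14

do(N=9) replaces the equation N = 3·M with the constant N = 9.
F = 3·M - N + 1  [with M=0, N=9]  = -8
K = -F - 2·D + 2·M  [with F=-8, D=-3, M=0]  = 14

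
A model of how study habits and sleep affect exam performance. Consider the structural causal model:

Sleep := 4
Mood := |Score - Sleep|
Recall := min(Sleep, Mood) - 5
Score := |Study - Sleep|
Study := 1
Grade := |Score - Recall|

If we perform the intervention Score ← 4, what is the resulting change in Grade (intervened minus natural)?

The intervention breaks the incoming arrows to Score: Score := |Study - Sleep| no longer applies, and Score = 4.
Mood = |Score - Sleep|  [with Score=4, Sleep=4]  = 0
Recall = min(Sleep, Mood) - 5  [with Sleep=4, Mood=0]  = -5
Grade = |Score - Recall|  [with Score=4, Recall=-5]  = 9
Without intervention: Score = |Study - Sleep|  [with Study=1, Sleep=4]  = 3; Mood = |Score - Sleep|  [with Score=3, Sleep=4]  = 1; Recall = min(Sleep, Mood) - 5  [with Sleep=4, Mood=1]  = -4; Grade = |Score - Recall|  [with Score=3, Recall=-4]  = 7.
Change = 9 − 7 = 2.

2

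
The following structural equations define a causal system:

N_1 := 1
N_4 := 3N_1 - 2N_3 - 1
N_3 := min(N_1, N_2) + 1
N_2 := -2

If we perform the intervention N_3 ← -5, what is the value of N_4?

12

The intervention breaks the incoming arrows to N_3: N_3 := min(N_1, N_2) + 1 no longer applies, and N_3 = -5.
N_4 = 3N_1 - 2N_3 - 1  [with N_1=1, N_3=-5]  = 12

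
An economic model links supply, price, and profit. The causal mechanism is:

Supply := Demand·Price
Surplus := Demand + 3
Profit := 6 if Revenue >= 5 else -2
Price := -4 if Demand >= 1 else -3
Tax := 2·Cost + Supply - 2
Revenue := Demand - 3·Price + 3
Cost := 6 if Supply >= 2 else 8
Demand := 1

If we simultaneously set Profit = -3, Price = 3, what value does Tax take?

13

Under do(Profit = -3, Price = 3), each intervened variable's structural equation is replaced by its fixed value.
Supply = Demand·Price  [with Demand=1, Price=3]  = 3
Cost = 6 if Supply >= 2 else 8  [with Supply=3]  = 6
Tax = 2·Cost + Supply - 2  [with Cost=6, Supply=3]  = 13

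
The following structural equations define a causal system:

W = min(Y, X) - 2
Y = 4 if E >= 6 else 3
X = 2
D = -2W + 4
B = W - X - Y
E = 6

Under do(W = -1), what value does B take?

-7

Under do(W=-1), the mechanism W = min(Y, X) - 2 is discarded; W is fixed at -1.
Y = 4 if E >= 6 else 3  [with E=6]  = 4
B = W - X - Y  [with W=-1, X=2, Y=4]  = -7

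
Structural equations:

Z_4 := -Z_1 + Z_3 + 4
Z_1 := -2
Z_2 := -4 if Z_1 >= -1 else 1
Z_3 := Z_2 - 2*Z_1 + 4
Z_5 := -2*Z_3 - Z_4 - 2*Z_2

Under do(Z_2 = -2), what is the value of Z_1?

-2

Under do(Z_2=-2), the mechanism Z_2 := -4 if Z_1 >= -1 else 1 is discarded; Z_2 is fixed at -2.
Z_1 is not downstream of the intervention, so its value is determined by the original equations.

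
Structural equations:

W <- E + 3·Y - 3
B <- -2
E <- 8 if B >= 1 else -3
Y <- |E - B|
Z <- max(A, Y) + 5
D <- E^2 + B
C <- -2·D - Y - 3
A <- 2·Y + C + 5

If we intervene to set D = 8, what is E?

Under do(D=8), the mechanism D <- E^2 + B is discarded; D is fixed at 8.
Since E is not a descendant of the intervened variable, it is unaffected.
E = 8 if B >= 1 else -3  [with B=-2]  = -3

-3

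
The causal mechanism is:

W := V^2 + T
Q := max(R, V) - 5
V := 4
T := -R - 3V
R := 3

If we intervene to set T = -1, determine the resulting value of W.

15

Intervening sets T = -1 and removes its equation (T := -R - 3V).
W = V^2 + T  [with V=4, T=-1]  = 15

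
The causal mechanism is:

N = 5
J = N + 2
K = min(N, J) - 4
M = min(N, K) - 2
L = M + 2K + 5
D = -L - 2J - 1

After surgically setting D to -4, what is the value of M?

-1

do(D=-4) replaces the equation D = -L - 2J - 1 with the constant D = -4.
No directed path runs from D to M, so M keeps its natural value.
J = N + 2  [with N=5]  = 7
K = min(N, J) - 4  [with N=5, J=7]  = 1
M = min(N, K) - 2  [with N=5, K=1]  = -1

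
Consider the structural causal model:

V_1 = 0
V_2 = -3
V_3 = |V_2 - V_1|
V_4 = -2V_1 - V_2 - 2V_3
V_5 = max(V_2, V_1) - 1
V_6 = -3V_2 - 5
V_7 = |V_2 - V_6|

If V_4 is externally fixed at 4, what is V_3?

Under do(V_4=4), the mechanism V_4 = -2V_1 - V_2 - 2V_3 is discarded; V_4 is fixed at 4.
Since V_3 is not a descendant of the intervened variable, it is unaffected.
V_3 = |V_2 - V_1|  [with V_2=-3, V_1=0]  = 3

3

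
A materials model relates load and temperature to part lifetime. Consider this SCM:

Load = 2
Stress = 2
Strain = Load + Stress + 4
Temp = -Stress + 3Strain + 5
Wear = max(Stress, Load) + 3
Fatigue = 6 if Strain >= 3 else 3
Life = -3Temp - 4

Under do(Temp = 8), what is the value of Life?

-28

The intervention breaks the incoming arrows to Temp: Temp = -Stress + 3Strain + 5 no longer applies, and Temp = 8.
Life = -3Temp - 4  [with Temp=8]  = -28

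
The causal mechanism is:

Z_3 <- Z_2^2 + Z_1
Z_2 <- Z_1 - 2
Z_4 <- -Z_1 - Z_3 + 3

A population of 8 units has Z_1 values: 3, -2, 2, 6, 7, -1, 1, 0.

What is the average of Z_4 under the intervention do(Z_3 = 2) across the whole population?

do(Z_3=2) breaks Z_3's dependence on Z_1. With Z_3=2 fixed, Z_4 across the units is -2, 3, -1, -5, -6, 2, 0, 1, mean -1.

-1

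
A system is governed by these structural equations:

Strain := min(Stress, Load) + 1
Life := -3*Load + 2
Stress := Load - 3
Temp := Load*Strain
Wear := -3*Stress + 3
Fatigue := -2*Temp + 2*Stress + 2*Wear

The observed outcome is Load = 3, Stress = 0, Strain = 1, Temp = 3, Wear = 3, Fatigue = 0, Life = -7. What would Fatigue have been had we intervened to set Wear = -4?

-14

The intervention breaks the incoming arrows to Wear: Wear := -3*Stress + 3 no longer applies, and Wear = -4.
Stress = Load - 3  [with Load=3]  = 0
Strain = min(Stress, Load) + 1  [with Stress=0, Load=3]  = 1
Temp = Load*Strain  [with Load=3, Strain=1]  = 3
Fatigue = -2*Temp + 2*Stress + 2*Wear  [with Temp=3, Stress=0, Wear=-4]  = -14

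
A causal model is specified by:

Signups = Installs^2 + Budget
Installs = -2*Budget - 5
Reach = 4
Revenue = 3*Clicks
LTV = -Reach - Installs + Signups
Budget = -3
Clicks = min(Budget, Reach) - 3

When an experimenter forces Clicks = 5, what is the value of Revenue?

The intervention breaks the incoming arrows to Clicks: Clicks = min(Budget, Reach) - 3 no longer applies, and Clicks = 5.
Revenue = 3*Clicks  [with Clicks=5]  = 15

15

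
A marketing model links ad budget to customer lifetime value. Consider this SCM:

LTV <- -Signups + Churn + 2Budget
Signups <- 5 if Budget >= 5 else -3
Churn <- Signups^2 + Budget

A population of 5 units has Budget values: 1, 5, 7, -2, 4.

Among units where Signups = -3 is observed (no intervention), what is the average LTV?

E[LTV|Signups=-3] averages over only the 3 units with Signups=-3 (Budget = 1, -2, 4): LTV = 15, 6, 24, mean 15.

15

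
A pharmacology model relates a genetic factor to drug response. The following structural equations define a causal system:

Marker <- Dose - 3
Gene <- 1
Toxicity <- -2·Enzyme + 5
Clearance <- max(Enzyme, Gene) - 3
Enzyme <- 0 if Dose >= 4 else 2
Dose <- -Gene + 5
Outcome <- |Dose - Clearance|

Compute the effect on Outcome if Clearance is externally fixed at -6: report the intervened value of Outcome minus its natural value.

4

Intervening sets Clearance = -6 and removes its equation (Clearance <- max(Enzyme, Gene) - 3).
Dose = -Gene + 5  [with Gene=1]  = 4
Outcome = |Dose - Clearance|  [with Dose=4, Clearance=-6]  = 10
Without intervention: Dose = -Gene + 5  [with Gene=1]  = 4; Enzyme = 0 if Dose >= 4 else 2  [with Dose=4]  = 0; Clearance = max(Enzyme, Gene) - 3  [with Enzyme=0, Gene=1]  = -2; Outcome = |Dose - Clearance|  [with Dose=4, Clearance=-2]  = 6.
Change = 10 − 6 = 4.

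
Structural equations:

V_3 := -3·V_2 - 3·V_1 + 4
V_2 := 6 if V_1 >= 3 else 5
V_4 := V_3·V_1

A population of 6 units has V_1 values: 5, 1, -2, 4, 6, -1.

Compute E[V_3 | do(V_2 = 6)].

The intervention sets V_2=6 in all 6 units regardless of V_1. Recomputing V_3 per unit gives -29, -17, -8, -26, -32, -11; average -20.5.

-20.5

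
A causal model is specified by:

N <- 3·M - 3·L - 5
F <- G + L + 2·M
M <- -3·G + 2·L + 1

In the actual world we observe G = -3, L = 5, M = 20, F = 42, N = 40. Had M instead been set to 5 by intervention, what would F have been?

The intervention breaks the incoming arrows to M: M <- -3·G + 2·L + 1 no longer applies, and M = 5.
F = G + L + 2·M  [with G=-3, L=5, M=5]  = 12

12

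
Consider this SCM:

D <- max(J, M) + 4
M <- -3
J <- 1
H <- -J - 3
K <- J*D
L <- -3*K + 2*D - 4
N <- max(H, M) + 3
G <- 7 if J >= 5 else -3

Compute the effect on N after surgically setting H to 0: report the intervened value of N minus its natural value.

Under do(H=0), the mechanism H <- -J - 3 is discarded; H is fixed at 0.
N = max(H, M) + 3  [with H=0, M=-3]  = 3
Without intervention: H = -J - 3  [with J=1]  = -4; N = max(H, M) + 3  [with H=-4, M=-3]  = 0.
Change = 3 − 0 = 3.

3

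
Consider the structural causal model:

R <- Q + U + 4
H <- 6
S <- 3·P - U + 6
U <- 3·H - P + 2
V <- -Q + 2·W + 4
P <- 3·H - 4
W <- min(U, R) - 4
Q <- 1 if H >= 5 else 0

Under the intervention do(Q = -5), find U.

6

do(Q=-5) replaces the equation Q <- 1 if H >= 5 else 0 with the constant Q = -5.
U is not downstream of the intervention, so its value is determined by the original equations.
P = 3·H - 4  [with H=6]  = 14
U = 3·H - P + 2  [with H=6, P=14]  = 6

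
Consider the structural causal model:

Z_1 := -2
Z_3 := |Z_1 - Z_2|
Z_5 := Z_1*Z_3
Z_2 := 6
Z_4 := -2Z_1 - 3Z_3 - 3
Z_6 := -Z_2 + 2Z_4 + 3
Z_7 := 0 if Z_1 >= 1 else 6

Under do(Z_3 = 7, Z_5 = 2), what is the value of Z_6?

-43

Setting Z_3 = 7, Z_5 = 2 by intervention discards those variables' equations.
Z_4 = -2Z_1 - 3Z_3 - 3  [with Z_1=-2, Z_3=7]  = -20
Z_6 = -Z_2 + 2Z_4 + 3  [with Z_2=6, Z_4=-20]  = -43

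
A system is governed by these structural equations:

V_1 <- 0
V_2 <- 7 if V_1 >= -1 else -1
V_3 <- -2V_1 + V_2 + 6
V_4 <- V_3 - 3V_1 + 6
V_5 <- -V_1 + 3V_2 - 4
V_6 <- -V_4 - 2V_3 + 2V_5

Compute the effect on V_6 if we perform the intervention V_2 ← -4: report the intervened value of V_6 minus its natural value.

-33

Under do(V_2=-4), the mechanism V_2 <- 7 if V_1 >= -1 else -1 is discarded; V_2 is fixed at -4.
V_3 = -2V_1 + V_2 + 6  [with V_1=0, V_2=-4]  = 2
V_4 = V_3 - 3V_1 + 6  [with V_3=2, V_1=0]  = 8
V_5 = -V_1 + 3V_2 - 4  [with V_1=0, V_2=-4]  = -16
V_6 = -V_4 - 2V_3 + 2V_5  [with V_4=8, V_3=2, V_5=-16]  = -44
Without intervention: V_2 = 7 if V_1 >= -1 else -1  [with V_1=0]  = 7; V_3 = -2V_1 + V_2 + 6  [with V_1=0, V_2=7]  = 13; V_4 = V_3 - 3V_1 + 6  [with V_3=13, V_1=0]  = 19; V_5 = -V_1 + 3V_2 - 4  [with V_1=0, V_2=7]  = 17; V_6 = -V_4 - 2V_3 + 2V_5  [with V_4=19, V_3=13, V_5=17]  = -11.
Change = -44 − (-11) = -33.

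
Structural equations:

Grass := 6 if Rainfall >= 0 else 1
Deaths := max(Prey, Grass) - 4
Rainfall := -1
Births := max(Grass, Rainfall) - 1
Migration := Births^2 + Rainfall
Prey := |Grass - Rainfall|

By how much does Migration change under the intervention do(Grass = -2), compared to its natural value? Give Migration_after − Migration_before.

Under do(Grass=-2), the mechanism Grass := 6 if Rainfall >= 0 else 1 is discarded; Grass is fixed at -2.
Births = max(Grass, Rainfall) - 1  [with Grass=-2, Rainfall=-1]  = -2
Migration = Births^2 + Rainfall  [with Births=-2, Rainfall=-1]  = 3
Without intervention: Grass = 6 if Rainfall >= 0 else 1  [with Rainfall=-1]  = 1; Births = max(Grass, Rainfall) - 1  [with Grass=1, Rainfall=-1]  = 0; Migration = Births^2 + Rainfall  [with Births=0, Rainfall=-1]  = -1.
Change = 3 − (-1) = 4.

4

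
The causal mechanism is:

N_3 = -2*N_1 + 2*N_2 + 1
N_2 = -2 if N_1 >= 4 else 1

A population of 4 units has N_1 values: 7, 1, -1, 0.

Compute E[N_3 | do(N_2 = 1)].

-0.5

Under do(N_2=1), N_2's equation is replaced by N_2=1 for every unit. Per-unit N_3: -11, 1, 5, 3. Mean = -0.5.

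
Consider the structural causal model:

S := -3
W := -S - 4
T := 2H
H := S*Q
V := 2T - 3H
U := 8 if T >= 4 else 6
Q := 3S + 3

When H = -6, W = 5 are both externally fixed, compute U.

Under do(H = -6, W = 5), each intervened variable's structural equation is replaced by its fixed value.
T = 2H  [with H=-6]  = -12
U = 8 if T >= 4 else 6  [with T=-12]  = 6

6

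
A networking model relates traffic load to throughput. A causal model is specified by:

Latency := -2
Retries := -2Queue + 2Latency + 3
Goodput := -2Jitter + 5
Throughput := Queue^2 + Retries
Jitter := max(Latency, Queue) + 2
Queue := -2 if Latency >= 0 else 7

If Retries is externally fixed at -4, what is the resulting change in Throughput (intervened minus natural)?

do(Retries=-4) replaces the equation Retries := -2Queue + 2Latency + 3 with the constant Retries = -4.
Queue = -2 if Latency >= 0 else 7  [with Latency=-2]  = 7
Throughput = Queue^2 + Retries  [with Queue=7, Retries=-4]  = 45
Without intervention: Queue = -2 if Latency >= 0 else 7  [with Latency=-2]  = 7; Retries = -2Queue + 2Latency + 3  [with Queue=7, Latency=-2]  = -15; Throughput = Queue^2 + Retries  [with Queue=7, Retries=-15]  = 34.
Change = 45 − 34 = 11.

11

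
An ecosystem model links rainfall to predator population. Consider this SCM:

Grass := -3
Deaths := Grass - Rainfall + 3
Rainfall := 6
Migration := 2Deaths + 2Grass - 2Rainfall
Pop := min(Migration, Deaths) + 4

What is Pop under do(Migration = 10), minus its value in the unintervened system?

Intervening sets Migration = 10 and removes its equation (Migration := 2Deaths + 2Grass - 2Rainfall).
Deaths = Grass - Rainfall + 3  [with Grass=-3, Rainfall=6]  = -6
Pop = min(Migration, Deaths) + 4  [with Migration=10, Deaths=-6]  = -2
Without intervention: Deaths = Grass - Rainfall + 3  [with Grass=-3, Rainfall=6]  = -6; Migration = 2Deaths + 2Grass - 2Rainfall  [with Deaths=-6, Grass=-3, Rainfall=6]  = -30; Pop = min(Migration, Deaths) + 4  [with Migration=-30, Deaths=-6]  = -26.
Change = -2 − (-26) = 24.

24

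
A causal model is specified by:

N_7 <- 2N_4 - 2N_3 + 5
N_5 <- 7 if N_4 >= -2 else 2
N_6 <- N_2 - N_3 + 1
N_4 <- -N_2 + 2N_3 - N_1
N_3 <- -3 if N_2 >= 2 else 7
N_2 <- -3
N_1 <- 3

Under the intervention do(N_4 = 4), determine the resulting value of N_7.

The intervention breaks the incoming arrows to N_4: N_4 <- -N_2 + 2N_3 - N_1 no longer applies, and N_4 = 4.
N_3 = -3 if N_2 >= 2 else 7  [with N_2=-3]  = 7
N_7 = 2N_4 - 2N_3 + 5  [with N_4=4, N_3=7]  = -1

-1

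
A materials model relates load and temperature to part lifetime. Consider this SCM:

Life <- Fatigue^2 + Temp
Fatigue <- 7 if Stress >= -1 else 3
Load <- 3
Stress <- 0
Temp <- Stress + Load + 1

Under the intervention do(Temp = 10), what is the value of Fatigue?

The intervention breaks the incoming arrows to Temp: Temp <- Stress + Load + 1 no longer applies, and Temp = 10.
Fatigue is not downstream of the intervention, so its value is determined by the original equations.
Fatigue = 7 if Stress >= -1 else 3  [with Stress=0]  = 7

7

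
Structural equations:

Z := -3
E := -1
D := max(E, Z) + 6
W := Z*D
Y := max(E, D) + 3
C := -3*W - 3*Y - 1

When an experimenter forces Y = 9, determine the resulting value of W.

-15

The intervention breaks the incoming arrows to Y: Y := max(E, D) + 3 no longer applies, and Y = 9.
Since W is not a descendant of the intervened variable, it is unaffected.
D = max(E, Z) + 6  [with E=-1, Z=-3]  = 5
W = Z*D  [with Z=-3, D=5]  = -15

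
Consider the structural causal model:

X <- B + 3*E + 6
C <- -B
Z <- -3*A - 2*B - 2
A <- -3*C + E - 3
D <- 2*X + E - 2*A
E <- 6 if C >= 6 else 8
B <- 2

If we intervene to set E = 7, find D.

The intervention breaks the incoming arrows to E: E <- 6 if C >= 6 else 8 no longer applies, and E = 7.
C = -B  [with B=2]  = -2
A = -3*C + E - 3  [with C=-2, E=7]  = 10
X = B + 3*E + 6  [with B=2, E=7]  = 29
D = 2*X + E - 2*A  [with X=29, E=7, A=10]  = 45

45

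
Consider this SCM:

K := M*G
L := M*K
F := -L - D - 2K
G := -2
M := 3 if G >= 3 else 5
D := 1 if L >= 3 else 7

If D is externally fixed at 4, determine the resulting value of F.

66

The intervention breaks the incoming arrows to D: D := 1 if L >= 3 else 7 no longer applies, and D = 4.
M = 3 if G >= 3 else 5  [with G=-2]  = 5
K = M*G  [with M=5, G=-2]  = -10
L = M*K  [with M=5, K=-10]  = -50
F = -L - D - 2K  [with L=-50, D=4, K=-10]  = 66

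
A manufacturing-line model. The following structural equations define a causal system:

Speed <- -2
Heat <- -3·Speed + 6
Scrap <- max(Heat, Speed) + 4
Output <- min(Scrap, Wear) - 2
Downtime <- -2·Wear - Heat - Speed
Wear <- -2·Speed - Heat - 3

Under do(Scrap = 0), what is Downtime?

Under do(Scrap=0), the mechanism Scrap <- max(Heat, Speed) + 4 is discarded; Scrap is fixed at 0.
Since Downtime is not a descendant of the intervened variable, it is unaffected.
Heat = -3·Speed + 6  [with Speed=-2]  = 12
Wear = -2·Speed - Heat - 3  [with Speed=-2, Heat=12]  = -11
Downtime = -2·Wear - Heat - Speed  [with Wear=-11, Heat=12, Speed=-2]  = 12

12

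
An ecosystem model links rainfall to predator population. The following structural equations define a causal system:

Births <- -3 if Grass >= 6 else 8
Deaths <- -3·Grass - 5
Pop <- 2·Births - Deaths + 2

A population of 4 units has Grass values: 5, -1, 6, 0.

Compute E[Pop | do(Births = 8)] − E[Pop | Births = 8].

Every unit gets Births=8 under the intervention. Pop values become 38, 20, 41, 23; E[Pop|do(Births=8)] = 30.5.
Conditioning on Births=8 selects the 3 unit(s) with Grass ∈ {5, -1, 0}. Their Pop values: 38, 20, 23. Mean = 27.
Difference = 30.5 − 27 = 3.5.

3.5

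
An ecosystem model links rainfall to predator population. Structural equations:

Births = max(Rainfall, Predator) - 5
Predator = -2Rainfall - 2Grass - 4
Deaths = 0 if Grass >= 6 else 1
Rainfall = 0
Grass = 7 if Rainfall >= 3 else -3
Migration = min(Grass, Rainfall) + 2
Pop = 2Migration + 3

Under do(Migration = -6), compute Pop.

Intervening sets Migration = -6 and removes its equation (Migration = min(Grass, Rainfall) + 2).
Pop = 2Migration + 3  [with Migration=-6]  = -9

-9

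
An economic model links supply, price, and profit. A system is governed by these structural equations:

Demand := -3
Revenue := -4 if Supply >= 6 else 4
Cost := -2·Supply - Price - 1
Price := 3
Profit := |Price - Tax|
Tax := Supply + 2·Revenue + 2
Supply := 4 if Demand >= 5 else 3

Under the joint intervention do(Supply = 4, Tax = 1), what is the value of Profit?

2

Under do(Supply = 4, Tax = 1), each intervened variable's structural equation is replaced by its fixed value.
Profit = |Price - Tax|  [with Price=3, Tax=1]  = 2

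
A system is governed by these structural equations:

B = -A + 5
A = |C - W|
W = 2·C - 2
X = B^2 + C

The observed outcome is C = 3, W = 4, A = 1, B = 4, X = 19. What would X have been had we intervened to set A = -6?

124

do(A=-6) replaces the equation A = |C - W| with the constant A = -6.
B = -A + 5  [with A=-6]  = 11
X = B^2 + C  [with B=11, C=3]  = 124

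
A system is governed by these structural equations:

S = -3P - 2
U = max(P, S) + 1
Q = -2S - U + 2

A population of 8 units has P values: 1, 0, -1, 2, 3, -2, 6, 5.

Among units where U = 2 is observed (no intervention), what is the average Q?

Conditioning on U=2 selects the 2 unit(s) with P ∈ {1, -1}. Their Q values: 10, -2. Mean = 4.

4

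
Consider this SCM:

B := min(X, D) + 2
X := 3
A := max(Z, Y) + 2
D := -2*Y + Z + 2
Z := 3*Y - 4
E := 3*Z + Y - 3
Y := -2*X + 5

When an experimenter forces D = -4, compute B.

-2

Under do(D=-4), the mechanism D := -2*Y + Z + 2 is discarded; D is fixed at -4.
B = min(X, D) + 2  [with X=3, D=-4]  = -2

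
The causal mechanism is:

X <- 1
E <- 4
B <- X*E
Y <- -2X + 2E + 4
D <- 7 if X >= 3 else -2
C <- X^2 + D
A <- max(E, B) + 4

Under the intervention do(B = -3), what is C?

-1

The intervention breaks the incoming arrows to B: B <- X*E no longer applies, and B = -3.
No directed path runs from B to C, so C keeps its natural value.
D = 7 if X >= 3 else -2  [with X=1]  = -2
C = X^2 + D  [with X=1, D=-2]  = -1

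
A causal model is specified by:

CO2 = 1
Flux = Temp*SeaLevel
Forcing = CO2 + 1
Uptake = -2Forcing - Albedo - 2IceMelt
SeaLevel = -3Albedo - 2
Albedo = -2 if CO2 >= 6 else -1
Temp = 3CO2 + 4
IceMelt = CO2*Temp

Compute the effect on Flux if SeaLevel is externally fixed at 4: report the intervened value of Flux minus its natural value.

Intervening sets SeaLevel = 4 and removes its equation (SeaLevel = -3Albedo - 2).
Temp = 3CO2 + 4  [with CO2=1]  = 7
Flux = Temp*SeaLevel  [with Temp=7, SeaLevel=4]  = 28
Without intervention: Temp = 3CO2 + 4  [with CO2=1]  = 7; Albedo = -2 if CO2 >= 6 else -1  [with CO2=1]  = -1; SeaLevel = -3Albedo - 2  [with Albedo=-1]  = 1; Flux = Temp*SeaLevel  [with Temp=7, SeaLevel=1]  = 7.
Change = 28 − 7 = 21.

21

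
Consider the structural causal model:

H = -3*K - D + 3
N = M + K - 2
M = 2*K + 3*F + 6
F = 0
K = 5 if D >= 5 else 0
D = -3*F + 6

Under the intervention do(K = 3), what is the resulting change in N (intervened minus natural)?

The intervention breaks the incoming arrows to K: K = 5 if D >= 5 else 0 no longer applies, and K = 3.
M = 2*K + 3*F + 6  [with K=3, F=0]  = 12
N = M + K - 2  [with M=12, K=3]  = 13
Without intervention: D = -3*F + 6  [with F=0]  = 6; K = 5 if D >= 5 else 0  [with D=6]  = 5; M = 2*K + 3*F + 6  [with K=5, F=0]  = 16; N = M + K - 2  [with M=16, K=5]  = 19.
Change = 13 − 19 = -6.

-6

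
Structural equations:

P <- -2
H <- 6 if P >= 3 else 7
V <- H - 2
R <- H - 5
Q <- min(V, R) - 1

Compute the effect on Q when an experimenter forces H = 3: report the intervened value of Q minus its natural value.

do(H=3) replaces the equation H <- 6 if P >= 3 else 7 with the constant H = 3.
V = H - 2  [with H=3]  = 1
R = H - 5  [with H=3]  = -2
Q = min(V, R) - 1  [with V=1, R=-2]  = -3
Without intervention: H = 6 if P >= 3 else 7  [with P=-2]  = 7; V = H - 2  [with H=7]  = 5; R = H - 5  [with H=7]  = 2; Q = min(V, R) - 1  [with V=5, R=2]  = 1.
Change = -3 − 1 = -4.

-4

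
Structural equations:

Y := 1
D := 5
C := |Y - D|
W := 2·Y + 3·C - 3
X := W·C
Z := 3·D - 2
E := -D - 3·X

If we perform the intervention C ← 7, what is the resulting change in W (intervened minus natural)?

9

The intervention breaks the incoming arrows to C: C := |Y - D| no longer applies, and C = 7.
W = 2·Y + 3·C - 3  [with Y=1, C=7]  = 20
Without intervention: C = |Y - D|  [with Y=1, D=5]  = 4; W = 2·Y + 3·C - 3  [with Y=1, C=4]  = 11.
Change = 20 − 11 = 9.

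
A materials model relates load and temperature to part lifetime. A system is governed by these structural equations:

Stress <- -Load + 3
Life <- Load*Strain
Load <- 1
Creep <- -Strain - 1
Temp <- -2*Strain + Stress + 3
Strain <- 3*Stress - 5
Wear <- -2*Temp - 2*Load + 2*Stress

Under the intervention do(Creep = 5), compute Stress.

2

Under do(Creep=5), the mechanism Creep <- -Strain - 1 is discarded; Creep is fixed at 5.
No directed path runs from Creep to Stress, so Stress keeps its natural value.
Stress = -Load + 3  [with Load=1]  = 2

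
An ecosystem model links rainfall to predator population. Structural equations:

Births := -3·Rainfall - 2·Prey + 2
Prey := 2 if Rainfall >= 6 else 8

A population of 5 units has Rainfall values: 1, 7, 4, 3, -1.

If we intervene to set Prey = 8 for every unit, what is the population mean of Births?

-22.4

Every unit gets Prey=8 under the intervention. Births values become -17, -35, -26, -23, -11; E[Births|do(Prey=8)] = -22.4.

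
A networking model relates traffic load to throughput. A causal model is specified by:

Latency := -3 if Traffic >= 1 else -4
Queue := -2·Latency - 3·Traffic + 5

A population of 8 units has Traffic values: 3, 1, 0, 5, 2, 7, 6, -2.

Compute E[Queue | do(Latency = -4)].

Under do(Latency=-4), Latency's equation is replaced by Latency=-4 for every unit. Per-unit Queue: 4, 10, 13, -2, 7, -8, -5, 19. Mean = 4.75.

4.75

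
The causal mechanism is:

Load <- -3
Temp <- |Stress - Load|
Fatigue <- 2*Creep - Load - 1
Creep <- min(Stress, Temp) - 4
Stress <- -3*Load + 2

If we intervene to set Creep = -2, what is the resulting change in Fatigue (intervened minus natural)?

Intervening sets Creep = -2 and removes its equation (Creep <- min(Stress, Temp) - 4).
Fatigue = 2*Creep - Load - 1  [with Creep=-2, Load=-3]  = -2
Without intervention: Stress = -3*Load + 2  [with Load=-3]  = 11; Temp = |Stress - Load|  [with Stress=11, Load=-3]  = 14; Creep = min(Stress, Temp) - 4  [with Stress=11, Temp=14]  = 7; Fatigue = 2*Creep - Load - 1  [with Creep=7, Load=-3]  = 16.
Change = -2 − 16 = -18.

-18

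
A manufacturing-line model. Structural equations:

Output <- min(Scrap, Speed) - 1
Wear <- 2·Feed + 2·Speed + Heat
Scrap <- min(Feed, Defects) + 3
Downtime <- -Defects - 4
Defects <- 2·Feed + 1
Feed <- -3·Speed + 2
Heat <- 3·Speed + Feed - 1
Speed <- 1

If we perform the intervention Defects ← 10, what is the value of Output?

0

Under do(Defects=10), the mechanism Defects <- 2·Feed + 1 is discarded; Defects is fixed at 10.
Feed = -3·Speed + 2  [with Speed=1]  = -1
Scrap = min(Feed, Defects) + 3  [with Feed=-1, Defects=10]  = 2
Output = min(Scrap, Speed) - 1  [with Scrap=2, Speed=1]  = 0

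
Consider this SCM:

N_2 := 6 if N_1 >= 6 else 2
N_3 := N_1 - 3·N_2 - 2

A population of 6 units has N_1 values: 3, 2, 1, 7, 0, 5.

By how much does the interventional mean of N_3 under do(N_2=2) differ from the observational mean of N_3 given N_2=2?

Every unit gets N_2=2 under the intervention. N_3 values become -5, -6, -7, -1, -8, -3; E[N_3|do(N_2=2)] = -5.
Observing N_2=2 restricts to units where N_2's equation naturally yields 2: N_1 ∈ {3, 2, 1, 0, 5}. In that subpopulation N_3 = -5, -6, -7, -8, -3, mean -5.8.
Difference = -5 − (-5.8) = 0.8.

0.8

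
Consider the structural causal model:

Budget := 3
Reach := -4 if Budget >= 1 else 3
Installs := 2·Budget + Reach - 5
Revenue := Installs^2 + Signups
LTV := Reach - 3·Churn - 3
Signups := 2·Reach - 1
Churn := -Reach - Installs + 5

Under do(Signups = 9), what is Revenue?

Under do(Signups=9), the mechanism Signups := 2·Reach - 1 is discarded; Signups is fixed at 9.
Reach = -4 if Budget >= 1 else 3  [with Budget=3]  = -4
Installs = 2·Budget + Reach - 5  [with Budget=3, Reach=-4]  = -3
Revenue = Installs^2 + Signups  [with Installs=-3, Signups=9]  = 18

18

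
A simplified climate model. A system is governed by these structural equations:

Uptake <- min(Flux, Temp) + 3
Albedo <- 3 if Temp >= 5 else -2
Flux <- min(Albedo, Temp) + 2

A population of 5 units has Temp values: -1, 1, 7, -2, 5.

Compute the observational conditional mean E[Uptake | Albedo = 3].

E[Uptake|Albedo=3] averages over only the 2 units with Albedo=3 (Temp = 7, 5): Uptake = 8, 8, mean 8.

8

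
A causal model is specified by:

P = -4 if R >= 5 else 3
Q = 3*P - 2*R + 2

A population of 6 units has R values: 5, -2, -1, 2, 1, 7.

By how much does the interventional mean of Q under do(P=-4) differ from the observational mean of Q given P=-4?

8

do(P=-4) breaks P's dependence on R. With P=-4 fixed, Q across the units is -20, -6, -8, -14, -12, -24, mean -14.
Observing P=-4 restricts to units where P's equation naturally yields -4: R ∈ {5, 7}. In that subpopulation Q = -20, -24, mean -22.
Difference = -14 − (-22) = 8.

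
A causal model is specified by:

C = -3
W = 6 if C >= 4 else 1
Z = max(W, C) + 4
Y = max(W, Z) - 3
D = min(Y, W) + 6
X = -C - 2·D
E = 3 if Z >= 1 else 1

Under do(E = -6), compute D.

7

The intervention breaks the incoming arrows to E: E = 3 if Z >= 1 else 1 no longer applies, and E = -6.
D is not downstream of the intervention, so its value is determined by the original equations.
W = 6 if C >= 4 else 1  [with C=-3]  = 1
Z = max(W, C) + 4  [with W=1, C=-3]  = 5
Y = max(W, Z) - 3  [with W=1, Z=5]  = 2
D = min(Y, W) + 6  [with Y=2, W=1]  = 7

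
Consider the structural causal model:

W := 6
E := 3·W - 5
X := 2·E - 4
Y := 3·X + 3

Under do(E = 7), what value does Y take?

Under do(E=7), the mechanism E := 3·W - 5 is discarded; E is fixed at 7.
X = 2·E - 4  [with E=7]  = 10
Y = 3·X + 3  [with X=10]  = 33

33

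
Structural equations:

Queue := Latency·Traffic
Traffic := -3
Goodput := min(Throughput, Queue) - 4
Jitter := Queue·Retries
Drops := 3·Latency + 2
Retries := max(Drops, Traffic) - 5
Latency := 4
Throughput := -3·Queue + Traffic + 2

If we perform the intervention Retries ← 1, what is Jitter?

The intervention breaks the incoming arrows to Retries: Retries := max(Drops, Traffic) - 5 no longer applies, and Retries = 1.
Queue = Latency·Traffic  [with Latency=4, Traffic=-3]  = -12
Jitter = Queue·Retries  [with Queue=-12, Retries=1]  = -12

-12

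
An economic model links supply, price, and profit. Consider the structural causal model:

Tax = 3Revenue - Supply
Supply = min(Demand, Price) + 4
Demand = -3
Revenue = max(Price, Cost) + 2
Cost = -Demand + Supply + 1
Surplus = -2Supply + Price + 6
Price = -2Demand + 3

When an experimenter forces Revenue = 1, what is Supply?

1

do(Revenue=1) replaces the equation Revenue = max(Price, Cost) + 2 with the constant Revenue = 1.
Supply is not downstream of the intervention, so its value is determined by the original equations.
Price = -2Demand + 3  [with Demand=-3]  = 9
Supply = min(Demand, Price) + 4  [with Demand=-3, Price=9]  = 1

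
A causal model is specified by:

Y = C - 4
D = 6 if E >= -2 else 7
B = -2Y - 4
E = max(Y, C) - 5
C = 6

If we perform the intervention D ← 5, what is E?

Under do(D=5), the mechanism D = 6 if E >= -2 else 7 is discarded; D is fixed at 5.
Since E is not a descendant of the intervened variable, it is unaffected.
Y = C - 4  [with C=6]  = 2
E = max(Y, C) - 5  [with Y=2, C=6]  = 1

1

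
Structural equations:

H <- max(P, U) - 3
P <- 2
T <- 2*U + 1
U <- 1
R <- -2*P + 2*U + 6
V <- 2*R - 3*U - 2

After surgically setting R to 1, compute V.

-3

Under do(R=1), the mechanism R <- -2*P + 2*U + 6 is discarded; R is fixed at 1.
V = 2*R - 3*U - 2  [with R=1, U=1]  = -3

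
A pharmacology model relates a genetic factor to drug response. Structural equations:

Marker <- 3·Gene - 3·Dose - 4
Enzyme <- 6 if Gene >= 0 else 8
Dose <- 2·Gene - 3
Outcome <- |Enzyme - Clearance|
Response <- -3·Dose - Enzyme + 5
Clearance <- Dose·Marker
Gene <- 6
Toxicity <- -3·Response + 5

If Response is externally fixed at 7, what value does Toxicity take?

The intervention breaks the incoming arrows to Response: Response <- -3·Dose - Enzyme + 5 no longer applies, and Response = 7.
Toxicity = -3·Response + 5  [with Response=7]  = -16

-16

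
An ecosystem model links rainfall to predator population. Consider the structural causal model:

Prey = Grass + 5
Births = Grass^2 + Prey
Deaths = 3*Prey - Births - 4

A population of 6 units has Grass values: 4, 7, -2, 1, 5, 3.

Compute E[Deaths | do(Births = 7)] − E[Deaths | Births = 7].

The intervention sets Births=7 in all 6 units regardless of Grass. Recomputing Deaths per unit gives 16, 25, -2, 7, 19, 13; average 13.
Conditioning on Births=7 selects the 2 unit(s) with Grass ∈ {-2, 1}. Their Deaths values: -2, 7. Mean = 2.5.
Difference = 13 − 2.5 = 10.5.

10.5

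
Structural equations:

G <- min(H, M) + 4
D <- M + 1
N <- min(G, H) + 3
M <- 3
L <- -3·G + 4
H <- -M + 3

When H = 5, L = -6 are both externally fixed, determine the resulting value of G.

Under do(H = 5, L = -6), each intervened variable's structural equation is replaced by its fixed value.
G = min(H, M) + 4  [with H=5, M=3]  = 7

7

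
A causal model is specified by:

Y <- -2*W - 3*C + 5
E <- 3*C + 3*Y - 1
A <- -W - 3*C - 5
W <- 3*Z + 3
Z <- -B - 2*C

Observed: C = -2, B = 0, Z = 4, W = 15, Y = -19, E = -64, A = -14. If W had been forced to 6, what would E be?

-10

Under do(W=6), the mechanism W <- 3*Z + 3 is discarded; W is fixed at 6.
Y = -2*W - 3*C + 5  [with W=6, C=-2]  = -1
E = 3*C + 3*Y - 1  [with C=-2, Y=-1]  = -10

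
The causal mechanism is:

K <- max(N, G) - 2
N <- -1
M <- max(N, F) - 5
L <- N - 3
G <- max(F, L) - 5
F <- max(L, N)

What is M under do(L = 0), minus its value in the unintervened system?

Under do(L=0), the mechanism L <- N - 3 is discarded; L is fixed at 0.
F = max(L, N)  [with L=0, N=-1]  = 0
M = max(N, F) - 5  [with N=-1, F=0]  = -5
Without intervention: L = N - 3  [with N=-1]  = -4; F = max(L, N)  [with L=-4, N=-1]  = -1; M = max(N, F) - 5  [with N=-1, F=-1]  = -6.
Change = -5 − (-6) = 1.

1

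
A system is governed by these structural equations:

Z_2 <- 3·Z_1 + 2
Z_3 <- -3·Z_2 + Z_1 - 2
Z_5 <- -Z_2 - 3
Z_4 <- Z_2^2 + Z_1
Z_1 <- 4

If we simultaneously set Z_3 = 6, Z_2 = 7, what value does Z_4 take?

53

The joint intervention fixes Z_3 = 6, Z_2 = 7, removing each variable's own equation.
Z_4 = Z_2^2 + Z_1  [with Z_2=7, Z_1=4]  = 53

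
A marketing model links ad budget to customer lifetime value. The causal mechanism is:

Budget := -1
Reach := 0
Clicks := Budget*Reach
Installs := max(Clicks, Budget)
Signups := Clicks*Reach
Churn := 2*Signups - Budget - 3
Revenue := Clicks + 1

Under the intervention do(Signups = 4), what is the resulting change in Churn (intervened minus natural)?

The intervention breaks the incoming arrows to Signups: Signups := Clicks*Reach no longer applies, and Signups = 4.
Churn = 2*Signups - Budget - 3  [with Signups=4, Budget=-1]  = 6
Without intervention: Clicks = Budget*Reach  [with Budget=-1, Reach=0]  = 0; Signups = Clicks*Reach  [with Clicks=0, Reach=0]  = 0; Churn = 2*Signups - Budget - 3  [with Signups=0, Budget=-1]  = -2.
Change = 6 − (-2) = 8.

8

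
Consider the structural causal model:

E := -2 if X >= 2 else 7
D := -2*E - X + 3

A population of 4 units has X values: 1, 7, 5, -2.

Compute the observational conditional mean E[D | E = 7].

Conditioning on E=7 selects the 2 unit(s) with X ∈ {1, -2}. Their D values: -12, -9. Mean = -10.5.

-10.5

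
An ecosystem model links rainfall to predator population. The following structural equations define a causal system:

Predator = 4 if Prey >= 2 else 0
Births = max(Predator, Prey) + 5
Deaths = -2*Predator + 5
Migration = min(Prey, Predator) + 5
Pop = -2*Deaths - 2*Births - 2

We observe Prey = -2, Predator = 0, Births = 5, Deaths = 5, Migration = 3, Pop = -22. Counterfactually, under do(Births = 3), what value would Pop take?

-18

The intervention breaks the incoming arrows to Births: Births = max(Predator, Prey) + 5 no longer applies, and Births = 3.
Predator = 4 if Prey >= 2 else 0  [with Prey=-2]  = 0
Deaths = -2*Predator + 5  [with Predator=0]  = 5
Pop = -2*Deaths - 2*Births - 2  [with Deaths=5, Births=3]  = -18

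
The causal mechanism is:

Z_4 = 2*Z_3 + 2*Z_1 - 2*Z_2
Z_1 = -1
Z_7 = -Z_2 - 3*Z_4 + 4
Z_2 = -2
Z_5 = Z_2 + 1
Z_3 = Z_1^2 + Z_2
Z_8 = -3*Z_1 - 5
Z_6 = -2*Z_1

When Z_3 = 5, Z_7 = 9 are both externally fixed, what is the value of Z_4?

The joint intervention fixes Z_3 = 5, Z_7 = 9, removing each variable's own equation.
Z_4 = 2*Z_3 + 2*Z_1 - 2*Z_2  [with Z_3=5, Z_1=-1, Z_2=-2]  = 12

12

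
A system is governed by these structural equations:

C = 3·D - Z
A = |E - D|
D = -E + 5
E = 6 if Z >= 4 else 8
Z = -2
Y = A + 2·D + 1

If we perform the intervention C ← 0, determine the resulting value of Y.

6

Under do(C=0), the mechanism C = 3·D - Z is discarded; C is fixed at 0.
Since Y is not a descendant of the intervened variable, it is unaffected.
E = 6 if Z >= 4 else 8  [with Z=-2]  = 8
D = -E + 5  [with E=8]  = -3
A = |E - D|  [with E=8, D=-3]  = 11
Y = A + 2·D + 1  [with A=11, D=-3]  = 6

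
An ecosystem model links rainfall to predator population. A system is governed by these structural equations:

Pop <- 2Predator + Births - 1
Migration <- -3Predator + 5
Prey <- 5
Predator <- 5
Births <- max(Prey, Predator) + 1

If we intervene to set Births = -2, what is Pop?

do(Births=-2) replaces the equation Births <- max(Prey, Predator) + 1 with the constant Births = -2.
Pop = 2Predator + Births - 1  [with Predator=5, Births=-2]  = 7

7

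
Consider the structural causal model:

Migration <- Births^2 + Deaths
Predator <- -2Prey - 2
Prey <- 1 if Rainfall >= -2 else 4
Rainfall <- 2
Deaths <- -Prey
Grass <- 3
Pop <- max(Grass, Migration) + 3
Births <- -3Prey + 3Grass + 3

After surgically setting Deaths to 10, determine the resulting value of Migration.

Intervening sets Deaths = 10 and removes its equation (Deaths <- -Prey).
Prey = 1 if Rainfall >= -2 else 4  [with Rainfall=2]  = 1
Births = -3Prey + 3Grass + 3  [with Prey=1, Grass=3]  = 9
Migration = Births^2 + Deaths  [with Births=9, Deaths=10]  = 91

91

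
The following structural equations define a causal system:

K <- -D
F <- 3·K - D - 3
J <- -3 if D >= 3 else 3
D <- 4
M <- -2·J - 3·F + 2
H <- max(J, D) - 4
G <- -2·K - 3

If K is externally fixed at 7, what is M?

-34

Under do(K=7), the mechanism K <- -D is discarded; K is fixed at 7.
F = 3·K - D - 3  [with K=7, D=4]  = 14
J = -3 if D >= 3 else 3  [with D=4]  = -3
M = -2·J - 3·F + 2  [with J=-3, F=14]  = -34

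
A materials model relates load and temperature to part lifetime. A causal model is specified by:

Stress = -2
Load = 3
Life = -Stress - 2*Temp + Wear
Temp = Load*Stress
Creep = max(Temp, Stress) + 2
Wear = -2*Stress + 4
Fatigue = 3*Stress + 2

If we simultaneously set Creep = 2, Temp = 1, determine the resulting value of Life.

8

The joint intervention fixes Creep = 2, Temp = 1, removing each variable's own equation.
Wear = -2*Stress + 4  [with Stress=-2]  = 8
Life = -Stress - 2*Temp + Wear  [with Stress=-2, Temp=1, Wear=8]  = 8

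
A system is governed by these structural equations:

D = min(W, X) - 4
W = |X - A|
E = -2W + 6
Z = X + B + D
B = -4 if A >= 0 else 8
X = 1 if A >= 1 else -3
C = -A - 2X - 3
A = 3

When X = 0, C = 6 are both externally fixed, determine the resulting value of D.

-4

The joint intervention fixes X = 0, C = 6, removing each variable's own equation.
W = |X - A|  [with X=0, A=3]  = 3
D = min(W, X) - 4  [with W=3, X=0]  = -4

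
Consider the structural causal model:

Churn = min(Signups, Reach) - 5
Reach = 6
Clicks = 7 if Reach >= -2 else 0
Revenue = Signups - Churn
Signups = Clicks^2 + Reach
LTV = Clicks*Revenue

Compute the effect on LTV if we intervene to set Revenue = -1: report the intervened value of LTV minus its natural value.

The intervention breaks the incoming arrows to Revenue: Revenue = Signups - Churn no longer applies, and Revenue = -1.
Clicks = 7 if Reach >= -2 else 0  [with Reach=6]  = 7
LTV = Clicks*Revenue  [with Clicks=7, Revenue=-1]  = -7
Without intervention: Clicks = 7 if Reach >= -2 else 0  [with Reach=6]  = 7; Signups = Clicks^2 + Reach  [with Clicks=7, Reach=6]  = 55; Churn = min(Signups, Reach) - 5  [with Signups=55, Reach=6]  = 1; Revenue = Signups - Churn  [with Signups=55, Churn=1]  = 54; LTV = Clicks*Revenue  [with Clicks=7, Revenue=54]  = 378.
Change = -7 − 378 = -385.

-385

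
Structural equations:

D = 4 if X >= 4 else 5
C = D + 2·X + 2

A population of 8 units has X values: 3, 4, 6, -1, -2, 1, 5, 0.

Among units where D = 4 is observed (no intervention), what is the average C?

Conditioning on D=4 selects the 3 unit(s) with X ∈ {4, 6, 5}. Their C values: 14, 18, 16. Mean = 16.

16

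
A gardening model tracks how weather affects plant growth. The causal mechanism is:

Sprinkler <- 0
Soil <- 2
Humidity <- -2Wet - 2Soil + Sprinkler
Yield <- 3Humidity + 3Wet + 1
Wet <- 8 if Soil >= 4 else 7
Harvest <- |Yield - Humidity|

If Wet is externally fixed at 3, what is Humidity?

-10

The intervention breaks the incoming arrows to Wet: Wet <- 8 if Soil >= 4 else 7 no longer applies, and Wet = 3.
Humidity = -2Wet - 2Soil + Sprinkler  [with Wet=3, Soil=2, Sprinkler=0]  = -10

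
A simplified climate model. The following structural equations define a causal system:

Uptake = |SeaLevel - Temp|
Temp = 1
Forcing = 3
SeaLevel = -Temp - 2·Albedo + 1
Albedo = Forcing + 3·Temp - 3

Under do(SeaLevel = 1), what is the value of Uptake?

Intervening sets SeaLevel = 1 and removes its equation (SeaLevel = -Temp - 2·Albedo + 1).
Uptake = |SeaLevel - Temp|  [with SeaLevel=1, Temp=1]  = 0

0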